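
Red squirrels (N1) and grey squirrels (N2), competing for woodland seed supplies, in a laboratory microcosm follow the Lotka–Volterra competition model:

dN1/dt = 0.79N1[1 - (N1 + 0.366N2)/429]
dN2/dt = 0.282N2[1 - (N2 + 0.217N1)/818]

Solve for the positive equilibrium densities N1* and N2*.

Setting both brackets to zero gives the nullclines N1 + 0.366N2 = 429 and 0.217N1 + N2 = 818.
Substituting N2 = 818 - 0.217N1 into the first: N1(1 - 0.366·0.217) = 429 - 0.366·818.
So N1* = 130/0.921 = 141, and then N2* = 818 - 0.217·141 = 787.

N1* ≈ 141, N2* ≈ 787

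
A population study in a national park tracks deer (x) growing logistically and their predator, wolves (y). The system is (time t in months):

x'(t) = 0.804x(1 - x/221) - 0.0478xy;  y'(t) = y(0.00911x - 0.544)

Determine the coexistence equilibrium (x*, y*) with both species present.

x* ≈ 59.7, y* ≈ 12.3

From dy/dt = 0 with y > 0: 0.00911x* = 0.544, so x* = 59.7.
Substitute into dx/dt = 0: 0.804(1 - 59.7/221) = 0.0478y*.
The bracket is 0.73, giving y* = 0.587/0.0478 = 12.3.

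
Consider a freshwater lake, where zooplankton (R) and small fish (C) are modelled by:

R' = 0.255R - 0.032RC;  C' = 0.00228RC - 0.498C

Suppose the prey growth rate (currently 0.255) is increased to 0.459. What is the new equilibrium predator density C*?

At the interior fixed point, setting dR/dt = 0 with R > 0 fixes C* = (prey growth rate)/(RC coefficient) — independent of the other coefficients.
With the change, C* = 0.459/0.032 = 14.3; it rises from 7.97.

C* ≈ 14.3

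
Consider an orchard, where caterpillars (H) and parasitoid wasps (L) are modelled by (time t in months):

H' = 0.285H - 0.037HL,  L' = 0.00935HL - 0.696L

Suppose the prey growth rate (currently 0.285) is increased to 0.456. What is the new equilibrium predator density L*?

L* ≈ 12.3

At the interior fixed point, setting dH/dt = 0 with H > 0 fixes L* = (prey growth rate)/(HL coefficient) — independent of the other coefficients.
With the change, L* = 0.456/0.037 = 12.3; it rises from 7.7.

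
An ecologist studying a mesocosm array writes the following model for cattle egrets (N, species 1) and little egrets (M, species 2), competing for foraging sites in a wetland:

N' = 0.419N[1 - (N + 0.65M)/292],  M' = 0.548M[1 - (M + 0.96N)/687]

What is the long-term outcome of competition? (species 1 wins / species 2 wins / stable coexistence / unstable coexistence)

species 2 excludes species 1

Compare the nullcline intercepts: K1/α12 = 292/0.65 = 449 < K2 = 687; K2/α21 = 687/0.96 = 716 > K1 = 292.
Since the inequalities point opposite ways, species 2 can invade but species 1 cannot.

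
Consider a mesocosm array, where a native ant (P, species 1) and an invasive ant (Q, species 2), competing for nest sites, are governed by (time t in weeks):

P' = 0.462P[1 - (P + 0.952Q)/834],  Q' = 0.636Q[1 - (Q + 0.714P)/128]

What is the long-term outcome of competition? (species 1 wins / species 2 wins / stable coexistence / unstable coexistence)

species 1 excludes species 2

Compare the nullcline intercepts: K1/α12 = 834/0.952 = 876 > K2 = 128; K2/α21 = 128/0.714 = 179 < K1 = 834.
Since the inequalities point opposite ways, species 1 can invade but species 2 cannot.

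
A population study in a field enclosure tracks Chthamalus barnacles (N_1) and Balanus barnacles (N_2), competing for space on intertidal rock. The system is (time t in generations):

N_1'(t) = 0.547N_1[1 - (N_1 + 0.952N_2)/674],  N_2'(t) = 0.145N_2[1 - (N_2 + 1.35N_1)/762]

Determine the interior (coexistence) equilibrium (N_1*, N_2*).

N_1* ≈ 180, N_2* ≈ 519

Setting both brackets to zero gives the nullclines N_1 + 0.952N_2 = 674 and 1.35N_1 + N_2 = 762.
Substituting N_2 = 762 - 1.35N_1 into the first: N_1(1 - 0.952·1.35) = 674 - 0.952·762.
So N_1* = -51.4/-0.285 = 180, and then N_2* = 762 - 1.35·180 = 519.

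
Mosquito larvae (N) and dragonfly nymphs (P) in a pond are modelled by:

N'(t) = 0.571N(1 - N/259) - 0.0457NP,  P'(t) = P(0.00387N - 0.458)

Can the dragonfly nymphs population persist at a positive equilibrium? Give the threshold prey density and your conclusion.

The predator equation gives dP/dt > 0 only when N > 0.458/0.00387 = 118.
Without the predator, N → K = 259. Since 259 > 118, the predator can invade and persist.

Threshold N = 118; K > 118, so yes, the predator persists.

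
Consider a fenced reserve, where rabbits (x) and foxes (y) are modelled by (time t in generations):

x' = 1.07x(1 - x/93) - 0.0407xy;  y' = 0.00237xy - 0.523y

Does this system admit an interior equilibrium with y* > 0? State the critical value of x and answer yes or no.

The predator equation gives dy/dt > 0 only when x > 0.523/0.00237 = 221.
Without the predator, x → K = 93. Since 93 < 221, the predator cannot invade.

Threshold x = 221; K < 221, so no, the predator goes extinct.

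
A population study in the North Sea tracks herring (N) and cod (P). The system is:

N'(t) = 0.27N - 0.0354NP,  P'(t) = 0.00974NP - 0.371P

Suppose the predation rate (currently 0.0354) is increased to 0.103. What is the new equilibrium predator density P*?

At the interior fixed point, setting dN/dt = 0 with N > 0 fixes P* = (prey growth rate)/(NP coefficient) — independent of the other coefficients.
With the change, P* = 0.27/0.103 = 2.62; it falls from 7.63.

P* ≈ 2.62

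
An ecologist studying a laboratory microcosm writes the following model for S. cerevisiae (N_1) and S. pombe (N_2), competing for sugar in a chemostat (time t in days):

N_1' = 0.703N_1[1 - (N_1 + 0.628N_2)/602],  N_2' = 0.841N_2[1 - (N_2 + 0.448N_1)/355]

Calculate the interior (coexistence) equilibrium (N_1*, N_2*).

N_1* ≈ 527, N_2* ≈ 119

Setting both brackets to zero gives the nullclines N_1 + 0.628N_2 = 602 and 0.448N_1 + N_2 = 355.
Substituting N_2 = 355 - 0.448N_1 into the first: N_1(1 - 0.628·0.448) = 602 - 0.628·355.
So N_1* = 379/0.719 = 527, and then N_2* = 355 - 0.448·527 = 119.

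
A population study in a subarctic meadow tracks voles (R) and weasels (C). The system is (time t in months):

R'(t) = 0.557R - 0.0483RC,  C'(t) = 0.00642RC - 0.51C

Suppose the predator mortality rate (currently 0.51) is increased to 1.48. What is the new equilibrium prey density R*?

At the interior fixed point, setting dC/dt = 0 with C > 0 fixes R* = (predator death rate)/(RC coefficient) — independent of the other coefficients.
With the change, R* = 1.48/0.00642 = 231; it rises from 79.4.

R* ≈ 231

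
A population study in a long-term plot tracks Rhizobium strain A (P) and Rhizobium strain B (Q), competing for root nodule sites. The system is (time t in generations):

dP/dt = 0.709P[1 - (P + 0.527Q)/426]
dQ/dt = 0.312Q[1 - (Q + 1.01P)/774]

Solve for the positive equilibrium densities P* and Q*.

P* ≈ 38.7, Q* ≈ 735

Setting both brackets to zero gives the nullclines P + 0.527Q = 426 and 1.01P + Q = 774.
Substituting Q = 774 - 1.01P into the first: P(1 - 0.527·1.01) = 426 - 0.527·774.
So P* = 18.1/0.468 = 38.7, and then Q* = 774 - 1.01·38.7 = 735.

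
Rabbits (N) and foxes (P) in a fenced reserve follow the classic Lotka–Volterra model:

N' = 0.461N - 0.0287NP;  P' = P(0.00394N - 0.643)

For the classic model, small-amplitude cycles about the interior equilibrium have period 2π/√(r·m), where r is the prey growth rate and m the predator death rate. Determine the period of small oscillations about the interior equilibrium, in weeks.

T ≈ 11.5 weeks

Here r = 0.461 and m = 0.643, so r·m = 0.296.
ω = √0.296 = 0.544 per week, hence T = 2π/ω ≈ 11.5 weeks.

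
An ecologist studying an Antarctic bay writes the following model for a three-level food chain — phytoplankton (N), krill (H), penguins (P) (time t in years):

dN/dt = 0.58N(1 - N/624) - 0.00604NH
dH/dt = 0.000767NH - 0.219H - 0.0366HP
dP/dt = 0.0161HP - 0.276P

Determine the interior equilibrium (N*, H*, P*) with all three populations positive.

From dP/dt = 0: 0.0161H* = 0.276, so H* = 17.1.
From dN/dt = 0: 0.58(1 - N*/624) = 0.00604·17.1, giving N* = 624·(1 - 0.179) = 513.
From dH/dt = 0: 0.000767·513 - 0.219 = 0.0366P*, so P* = 0.174/0.0366 = 4.76.

N* ≈ 513, H* ≈ 17.1, P* ≈ 4.76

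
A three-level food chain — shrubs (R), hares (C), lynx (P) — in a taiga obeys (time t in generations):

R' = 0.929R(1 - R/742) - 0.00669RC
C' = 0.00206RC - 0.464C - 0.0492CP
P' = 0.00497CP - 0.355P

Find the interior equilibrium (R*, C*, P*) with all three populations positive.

R* ≈ 360, C* ≈ 71.4, P* ≈ 5.66

From dP/dt = 0: 0.00497C* = 0.355, so C* = 71.4.
From dR/dt = 0: 0.929(1 - R*/742) = 0.00669·71.4, giving R* = 742·(1 - 0.514) = 360.
From dC/dt = 0: 0.00206·360 - 0.464 = 0.0492P*, so P* = 0.278/0.0492 = 5.66.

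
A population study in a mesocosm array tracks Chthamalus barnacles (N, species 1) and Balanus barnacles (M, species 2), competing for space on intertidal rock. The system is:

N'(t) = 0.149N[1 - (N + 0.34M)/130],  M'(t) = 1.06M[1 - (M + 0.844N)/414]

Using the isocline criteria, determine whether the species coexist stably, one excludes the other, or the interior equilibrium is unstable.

species 2 excludes species 1

Compare the nullcline intercepts: K1/α12 = 130/0.34 = 382 < K2 = 414; K2/α21 = 414/0.844 = 491 > K1 = 130.
Since the inequalities point opposite ways, species 2 can invade but species 1 cannot.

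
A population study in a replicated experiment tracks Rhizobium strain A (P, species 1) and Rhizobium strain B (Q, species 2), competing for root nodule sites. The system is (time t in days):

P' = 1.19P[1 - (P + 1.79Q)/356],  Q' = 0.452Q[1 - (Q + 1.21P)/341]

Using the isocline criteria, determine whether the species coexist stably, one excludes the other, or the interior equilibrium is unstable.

unstable coexistence (outcome depends on initial conditions)

Compare the nullcline intercepts: K1/α12 = 356/1.79 = 199 < K2 = 341; K2/α21 = 341/1.21 = 282 < K1 = 356.
Since both are reversed, neither can invade when rare; the interior point is a saddle.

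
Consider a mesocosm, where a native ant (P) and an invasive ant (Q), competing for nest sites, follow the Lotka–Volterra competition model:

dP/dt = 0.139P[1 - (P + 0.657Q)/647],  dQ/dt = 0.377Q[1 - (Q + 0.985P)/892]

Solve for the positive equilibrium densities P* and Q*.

Setting both brackets to zero gives the nullclines P + 0.657Q = 647 and 0.985P + Q = 892.
Substituting Q = 892 - 0.985P into the first: P(1 - 0.657·0.985) = 647 - 0.657·892.
So P* = 61/0.353 = 173, and then Q* = 892 - 0.985·173 = 722.

P* ≈ 173, Q* ≈ 722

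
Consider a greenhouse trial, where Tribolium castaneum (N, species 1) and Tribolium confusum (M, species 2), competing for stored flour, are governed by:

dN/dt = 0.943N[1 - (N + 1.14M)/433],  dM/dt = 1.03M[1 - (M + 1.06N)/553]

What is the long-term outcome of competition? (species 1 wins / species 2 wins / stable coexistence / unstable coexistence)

Compare the nullcline intercepts: K1/α12 = 433/1.14 = 380 < K2 = 553; K2/α21 = 553/1.06 = 522 > K1 = 433.
Since the inequalities point opposite ways, species 2 can invade but species 1 cannot.

species 2 excludes species 1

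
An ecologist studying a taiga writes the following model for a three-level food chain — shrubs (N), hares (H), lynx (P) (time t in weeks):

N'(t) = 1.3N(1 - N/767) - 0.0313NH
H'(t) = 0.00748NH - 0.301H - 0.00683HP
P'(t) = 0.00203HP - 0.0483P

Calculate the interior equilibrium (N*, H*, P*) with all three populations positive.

From dP/dt = 0: 0.00203H* = 0.0483, so H* = 23.8.
From dN/dt = 0: 1.3(1 - N*/767) = 0.0313·23.8, giving N* = 767·(1 - 0.573) = 328.
From dH/dt = 0: 0.00748·328 - 0.301 = 0.00683P*, so P* = 2.15/0.00683 = 315.

N* ≈ 328, H* ≈ 23.8, P* ≈ 315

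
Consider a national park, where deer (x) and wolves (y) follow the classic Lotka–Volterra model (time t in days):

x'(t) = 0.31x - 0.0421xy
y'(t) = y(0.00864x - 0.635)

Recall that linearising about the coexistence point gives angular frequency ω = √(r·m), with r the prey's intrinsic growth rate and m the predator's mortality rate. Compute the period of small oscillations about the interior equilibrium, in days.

Here r = 0.31 and m = 0.635, so r·m = 0.197.
ω = √0.197 = 0.444 per day, hence T = 2π/ω ≈ 14.2 days.

T ≈ 14.2 days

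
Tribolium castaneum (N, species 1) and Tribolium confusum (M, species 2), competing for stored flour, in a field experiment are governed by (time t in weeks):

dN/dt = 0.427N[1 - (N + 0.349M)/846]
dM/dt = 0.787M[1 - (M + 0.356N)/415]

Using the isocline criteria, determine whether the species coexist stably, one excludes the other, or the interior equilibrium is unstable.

stable coexistence

Compare the nullcline intercepts: K1/α12 = 846/0.349 = 2420 > K2 = 415; K2/α21 = 415/0.356 = 1170 > K1 = 846.
Since both inequalities hold, each species can invade when rare, so the interior equilibrium is stable.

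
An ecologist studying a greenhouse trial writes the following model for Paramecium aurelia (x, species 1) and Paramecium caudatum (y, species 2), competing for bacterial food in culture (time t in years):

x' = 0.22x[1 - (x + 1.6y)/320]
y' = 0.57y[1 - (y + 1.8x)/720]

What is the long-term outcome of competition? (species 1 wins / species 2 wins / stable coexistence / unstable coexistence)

species 2 excludes species 1

Compare the nullcline intercepts: K1/α12 = 320/1.6 = 200 < K2 = 720; K2/α21 = 720/1.8 = 400 > K1 = 320.
Since the inequalities point opposite ways, species 2 can invade but species 1 cannot.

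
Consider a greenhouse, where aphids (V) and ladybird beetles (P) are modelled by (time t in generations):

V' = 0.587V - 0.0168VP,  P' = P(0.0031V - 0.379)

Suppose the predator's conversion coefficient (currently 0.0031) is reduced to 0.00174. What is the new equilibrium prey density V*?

At the interior fixed point, setting dP/dt = 0 with P > 0 fixes V* = (predator death rate)/(VP coefficient) — independent of the other coefficients.
With the change, V* = 0.379/0.00174 = 218; it rises from 122.

V* ≈ 218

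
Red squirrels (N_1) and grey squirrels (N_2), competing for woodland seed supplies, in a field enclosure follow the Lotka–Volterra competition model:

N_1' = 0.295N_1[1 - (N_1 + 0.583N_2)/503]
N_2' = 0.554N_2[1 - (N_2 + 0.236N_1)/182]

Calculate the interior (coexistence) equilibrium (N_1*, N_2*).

N_1* ≈ 460, N_2* ≈ 73.4

Setting both brackets to zero gives the nullclines N_1 + 0.583N_2 = 503 and 0.236N_1 + N_2 = 182.
Substituting N_2 = 182 - 0.236N_1 into the first: N_1(1 - 0.583·0.236) = 503 - 0.583·182.
So N_1* = 397/0.862 = 460, and then N_2* = 182 - 0.236·460 = 73.4.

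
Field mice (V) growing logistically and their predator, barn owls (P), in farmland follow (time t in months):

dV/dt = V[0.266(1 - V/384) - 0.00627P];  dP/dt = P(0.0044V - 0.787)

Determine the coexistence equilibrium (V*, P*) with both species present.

V* ≈ 179, P* ≈ 22.7

From dP/dt = 0 with P > 0: 0.0044V* = 0.787, so V* = 179.
Substitute into dV/dt = 0: 0.266(1 - 179/384) = 0.00627P*.
The bracket is 0.534, giving P* = 0.142/0.00627 = 22.7.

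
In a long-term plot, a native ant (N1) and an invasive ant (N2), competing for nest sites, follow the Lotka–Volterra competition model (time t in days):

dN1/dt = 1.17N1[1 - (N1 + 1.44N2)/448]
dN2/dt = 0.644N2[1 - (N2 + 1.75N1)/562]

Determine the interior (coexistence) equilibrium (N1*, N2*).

Setting both brackets to zero gives the nullclines N1 + 1.44N2 = 448 and 1.75N1 + N2 = 562.
Substituting N2 = 562 - 1.75N1 into the first: N1(1 - 1.44·1.75) = 448 - 1.44·562.
So N1* = -361/-1.52 = 238, and then N2* = 562 - 1.75·238 = 146.

N1* ≈ 238, N2* ≈ 146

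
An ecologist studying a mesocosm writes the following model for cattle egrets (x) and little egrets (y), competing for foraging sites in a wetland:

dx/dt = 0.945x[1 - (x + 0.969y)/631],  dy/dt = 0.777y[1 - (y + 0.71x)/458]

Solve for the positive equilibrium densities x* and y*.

x* ≈ 600, y* ≈ 32

Setting both brackets to zero gives the nullclines x + 0.969y = 631 and 0.71x + y = 458.
Substituting y = 458 - 0.71x into the first: x(1 - 0.969·0.71) = 631 - 0.969·458.
So x* = 187/0.312 = 600, and then y* = 458 - 0.71·600 = 32.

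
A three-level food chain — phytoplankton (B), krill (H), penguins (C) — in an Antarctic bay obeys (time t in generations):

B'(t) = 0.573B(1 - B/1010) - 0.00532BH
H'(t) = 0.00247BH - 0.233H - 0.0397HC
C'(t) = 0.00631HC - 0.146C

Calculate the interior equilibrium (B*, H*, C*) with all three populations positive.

B* ≈ 793, H* ≈ 23.1, C* ≈ 43.5

From dC/dt = 0: 0.00631H* = 0.146, so H* = 23.1.
From dB/dt = 0: 0.573(1 - B*/1010) = 0.00532·23.1, giving B* = 1010·(1 - 0.215) = 793.
From dH/dt = 0: 0.00247·793 - 0.233 = 0.0397C*, so C* = 1.73/0.0397 = 43.5.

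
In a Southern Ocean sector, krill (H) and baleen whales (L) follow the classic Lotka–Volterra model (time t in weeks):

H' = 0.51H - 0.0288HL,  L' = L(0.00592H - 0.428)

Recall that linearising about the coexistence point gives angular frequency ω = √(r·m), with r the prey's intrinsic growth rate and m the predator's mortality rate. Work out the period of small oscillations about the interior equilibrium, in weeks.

T ≈ 13.4 weeks

Here r = 0.51 and m = 0.428, so r·m = 0.218.
ω = √0.218 = 0.467 per week, hence T = 2π/ω ≈ 13.4 weeks.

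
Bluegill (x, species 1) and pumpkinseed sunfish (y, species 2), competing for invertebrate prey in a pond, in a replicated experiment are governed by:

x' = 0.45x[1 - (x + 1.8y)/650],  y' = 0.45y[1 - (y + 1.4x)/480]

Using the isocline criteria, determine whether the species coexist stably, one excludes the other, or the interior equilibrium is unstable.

Compare the nullcline intercepts: K1/α12 = 650/1.8 = 361 < K2 = 480; K2/α21 = 480/1.4 = 343 < K1 = 650.
Since both are reversed, neither can invade when rare; the interior point is a saddle.

unstable coexistence (outcome depends on initial conditions)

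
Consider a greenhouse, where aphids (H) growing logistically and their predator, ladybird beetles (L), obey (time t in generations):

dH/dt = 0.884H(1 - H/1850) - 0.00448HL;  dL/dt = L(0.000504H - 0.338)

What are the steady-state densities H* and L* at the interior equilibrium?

From dL/dt = 0 with L > 0: 0.000504H* = 0.338, so H* = 671.
Substitute into dH/dt = 0: 0.884(1 - 671/1850) = 0.00448L*.
The bracket is 0.637, giving L* = 0.564/0.00448 = 126.

H* ≈ 671, L* ≈ 126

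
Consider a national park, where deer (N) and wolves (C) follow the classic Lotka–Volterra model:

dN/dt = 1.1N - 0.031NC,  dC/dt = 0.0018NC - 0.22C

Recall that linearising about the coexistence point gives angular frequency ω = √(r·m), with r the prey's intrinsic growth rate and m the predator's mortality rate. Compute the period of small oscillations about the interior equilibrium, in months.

Here r = 1.1 and m = 0.22, so r·m = 0.242.
ω = √0.242 = 0.492 per month, hence T = 2π/ω ≈ 12.8 months.

T ≈ 12.8 months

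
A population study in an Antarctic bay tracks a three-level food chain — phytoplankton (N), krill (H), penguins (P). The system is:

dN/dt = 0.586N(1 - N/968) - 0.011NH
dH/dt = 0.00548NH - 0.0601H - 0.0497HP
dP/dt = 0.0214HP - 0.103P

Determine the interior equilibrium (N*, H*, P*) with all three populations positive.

From dP/dt = 0: 0.0214H* = 0.103, so H* = 4.81.
From dN/dt = 0: 0.586(1 - N*/968) = 0.011·4.81, giving N* = 968·(1 - 0.0903) = 881.
From dH/dt = 0: 0.00548·881 - 0.0601 = 0.0497P*, so P* = 4.77/0.0497 = 95.9.

N* ≈ 881, H* ≈ 4.81, P* ≈ 95.9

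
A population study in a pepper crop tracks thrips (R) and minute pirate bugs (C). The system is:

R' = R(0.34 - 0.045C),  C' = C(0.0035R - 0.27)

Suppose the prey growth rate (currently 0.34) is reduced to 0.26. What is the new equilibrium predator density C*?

C* ≈ 5.78

At the interior fixed point, setting dR/dt = 0 with R > 0 fixes C* = (prey growth rate)/(RC coefficient) — independent of the other coefficients.
With the change, C* = 0.26/0.045 = 5.78; it falls from 7.56.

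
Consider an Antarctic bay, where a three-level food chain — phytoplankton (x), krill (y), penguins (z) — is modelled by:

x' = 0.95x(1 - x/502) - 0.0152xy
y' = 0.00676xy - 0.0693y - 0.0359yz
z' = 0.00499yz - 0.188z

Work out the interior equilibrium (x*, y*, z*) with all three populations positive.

x* ≈ 199, y* ≈ 37.7, z* ≈ 35.6

From dz/dt = 0: 0.00499y* = 0.188, so y* = 37.7.
From dx/dt = 0: 0.95(1 - x*/502) = 0.0152·37.7, giving x* = 502·(1 - 0.603) = 199.
From dy/dt = 0: 0.00676·199 - 0.0693 = 0.0359z*, so z* = 1.28/0.0359 = 35.6.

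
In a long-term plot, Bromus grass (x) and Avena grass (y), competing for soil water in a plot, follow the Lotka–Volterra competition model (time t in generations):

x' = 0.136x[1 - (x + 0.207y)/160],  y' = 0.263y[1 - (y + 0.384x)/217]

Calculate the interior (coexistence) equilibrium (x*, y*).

x* ≈ 125, y* ≈ 169

Setting both brackets to zero gives the nullclines x + 0.207y = 160 and 0.384x + y = 217.
Substituting y = 217 - 0.384x into the first: x(1 - 0.207·0.384) = 160 - 0.207·217.
So x* = 115/0.921 = 125, and then y* = 217 - 0.384·125 = 169.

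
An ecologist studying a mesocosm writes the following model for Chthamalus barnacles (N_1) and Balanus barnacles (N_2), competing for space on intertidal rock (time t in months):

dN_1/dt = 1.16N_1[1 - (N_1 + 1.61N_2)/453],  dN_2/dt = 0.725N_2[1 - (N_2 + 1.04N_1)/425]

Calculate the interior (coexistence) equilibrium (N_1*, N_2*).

Setting both brackets to zero gives the nullclines N_1 + 1.61N_2 = 453 and 1.04N_1 + N_2 = 425.
Substituting N_2 = 425 - 1.04N_1 into the first: N_1(1 - 1.61·1.04) = 453 - 1.61·425.
So N_1* = -231/-0.674 = 343, and then N_2* = 425 - 1.04·343 = 68.4.

N_1* ≈ 343, N_2* ≈ 68.4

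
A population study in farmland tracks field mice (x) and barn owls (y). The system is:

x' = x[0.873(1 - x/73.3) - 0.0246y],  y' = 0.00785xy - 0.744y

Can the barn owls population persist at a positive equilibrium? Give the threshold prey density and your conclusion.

The predator equation gives dy/dt > 0 only when x > 0.744/0.00785 = 94.8.
Without the predator, x → K = 73.3. Since 73.3 < 94.8, the predator cannot invade.

Threshold x = 94.8; K < 94.8, so no, the predator goes extinct.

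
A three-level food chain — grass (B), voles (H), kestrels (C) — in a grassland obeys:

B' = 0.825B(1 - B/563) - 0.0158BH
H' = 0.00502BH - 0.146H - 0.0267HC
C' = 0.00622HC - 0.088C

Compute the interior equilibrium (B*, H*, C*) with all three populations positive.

B* ≈ 410, H* ≈ 14.1, C* ≈ 71.7

From dC/dt = 0: 0.00622H* = 0.088, so H* = 14.1.
From dB/dt = 0: 0.825(1 - B*/563) = 0.0158·14.1, giving B* = 563·(1 - 0.271) = 410.
From dH/dt = 0: 0.00502·410 - 0.146 = 0.0267C*, so C* = 1.91/0.0267 = 71.7.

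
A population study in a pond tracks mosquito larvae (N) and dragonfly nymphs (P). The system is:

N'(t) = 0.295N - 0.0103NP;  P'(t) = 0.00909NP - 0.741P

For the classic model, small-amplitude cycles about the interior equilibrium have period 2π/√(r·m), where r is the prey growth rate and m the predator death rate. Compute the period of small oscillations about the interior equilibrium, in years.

Here r = 0.295 and m = 0.741, so r·m = 0.219.
ω = √0.219 = 0.468 per year, hence T = 2π/ω ≈ 13.4 years.

T ≈ 13.4 years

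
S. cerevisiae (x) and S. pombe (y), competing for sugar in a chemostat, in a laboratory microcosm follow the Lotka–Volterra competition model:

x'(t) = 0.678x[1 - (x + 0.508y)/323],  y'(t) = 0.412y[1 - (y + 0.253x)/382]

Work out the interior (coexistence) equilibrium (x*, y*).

x* ≈ 148, y* ≈ 345

Setting both brackets to zero gives the nullclines x + 0.508y = 323 and 0.253x + y = 382.
Substituting y = 382 - 0.253x into the first: x(1 - 0.508·0.253) = 323 - 0.508·382.
So x* = 129/0.871 = 148, and then y* = 382 - 0.253·148 = 345.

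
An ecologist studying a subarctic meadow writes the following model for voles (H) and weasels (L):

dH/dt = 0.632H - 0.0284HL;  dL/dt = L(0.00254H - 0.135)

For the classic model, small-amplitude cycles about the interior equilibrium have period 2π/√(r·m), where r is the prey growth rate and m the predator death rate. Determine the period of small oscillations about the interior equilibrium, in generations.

Here r = 0.632 and m = 0.135, so r·m = 0.0853.
ω = √0.0853 = 0.292 per generation, hence T = 2π/ω ≈ 21.5 generations.

T ≈ 21.5 generations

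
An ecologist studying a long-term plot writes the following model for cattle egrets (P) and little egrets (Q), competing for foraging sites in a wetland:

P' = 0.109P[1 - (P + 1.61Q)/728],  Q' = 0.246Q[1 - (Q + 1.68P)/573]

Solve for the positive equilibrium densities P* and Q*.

Setting both brackets to zero gives the nullclines P + 1.61Q = 728 and 1.68P + Q = 573.
Substituting Q = 573 - 1.68P into the first: P(1 - 1.61·1.68) = 728 - 1.61·573.
So P* = -195/-1.7 = 114, and then Q* = 573 - 1.68·114 = 381.

P* ≈ 114, Q* ≈ 381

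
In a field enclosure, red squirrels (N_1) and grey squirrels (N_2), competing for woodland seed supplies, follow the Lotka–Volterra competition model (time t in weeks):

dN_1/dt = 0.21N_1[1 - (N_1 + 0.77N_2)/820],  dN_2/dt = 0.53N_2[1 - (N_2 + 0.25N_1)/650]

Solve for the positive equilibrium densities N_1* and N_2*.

Setting both brackets to zero gives the nullclines N_1 + 0.77N_2 = 820 and 0.25N_1 + N_2 = 650.
Substituting N_2 = 650 - 0.25N_1 into the first: N_1(1 - 0.77·0.25) = 820 - 0.77·650.
So N_1* = 320/0.807 = 396, and then N_2* = 650 - 0.25·396 = 551.

N_1* ≈ 396, N_2* ≈ 551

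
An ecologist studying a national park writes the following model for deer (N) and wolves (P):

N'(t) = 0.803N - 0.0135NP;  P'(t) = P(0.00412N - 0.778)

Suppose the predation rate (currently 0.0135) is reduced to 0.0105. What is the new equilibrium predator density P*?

At the interior fixed point, setting dN/dt = 0 with N > 0 fixes P* = (prey growth rate)/(NP coefficient) — independent of the other coefficients.
With the change, P* = 0.803/0.0105 = 76.5; it rises from 59.5.

P* ≈ 76.5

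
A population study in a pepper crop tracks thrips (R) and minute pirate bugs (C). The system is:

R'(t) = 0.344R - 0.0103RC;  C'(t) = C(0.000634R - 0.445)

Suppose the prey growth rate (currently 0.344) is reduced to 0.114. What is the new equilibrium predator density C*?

C* ≈ 11.1

At the interior fixed point, setting dR/dt = 0 with R > 0 fixes C* = (prey growth rate)/(RC coefficient) — independent of the other coefficients.
With the change, C* = 0.114/0.0103 = 11.1; it falls from 33.4.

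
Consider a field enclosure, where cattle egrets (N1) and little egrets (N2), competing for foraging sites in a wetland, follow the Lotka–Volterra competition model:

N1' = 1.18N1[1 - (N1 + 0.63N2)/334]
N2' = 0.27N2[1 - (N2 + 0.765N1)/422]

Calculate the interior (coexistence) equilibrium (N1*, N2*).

Setting both brackets to zero gives the nullclines N1 + 0.63N2 = 334 and 0.765N1 + N2 = 422.
Substituting N2 = 422 - 0.765N1 into the first: N1(1 - 0.63·0.765) = 334 - 0.63·422.
So N1* = 68.1/0.518 = 132, and then N2* = 422 - 0.765·132 = 321.

N1* ≈ 132, N2* ≈ 321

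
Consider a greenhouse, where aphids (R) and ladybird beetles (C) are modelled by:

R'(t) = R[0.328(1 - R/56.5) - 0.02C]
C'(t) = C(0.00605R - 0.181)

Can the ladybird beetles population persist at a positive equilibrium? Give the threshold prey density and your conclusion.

The predator equation gives dC/dt > 0 only when R > 0.181/0.00605 = 29.9.
Without the predator, R → K = 56.5. Since 56.5 > 29.9, the predator can invade and persist.

Threshold R = 29.9; K > 29.9, so yes, the predator persists.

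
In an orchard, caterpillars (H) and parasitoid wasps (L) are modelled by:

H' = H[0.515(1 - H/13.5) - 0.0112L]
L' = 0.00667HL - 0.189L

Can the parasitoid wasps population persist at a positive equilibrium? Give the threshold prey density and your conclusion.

The predator equation gives dL/dt > 0 only when H > 0.189/0.00667 = 28.3.
Without the predator, H → K = 13.5. Since 13.5 < 28.3, the predator cannot invade.

Threshold H = 28.3; K < 28.3, so no, the predator goes extinct.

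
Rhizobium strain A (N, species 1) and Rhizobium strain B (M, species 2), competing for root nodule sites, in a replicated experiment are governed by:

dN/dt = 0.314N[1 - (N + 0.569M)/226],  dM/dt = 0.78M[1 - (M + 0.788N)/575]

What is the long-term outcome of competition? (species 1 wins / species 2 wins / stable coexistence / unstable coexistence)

Compare the nullcline intercepts: K1/α12 = 226/0.569 = 397 < K2 = 575; K2/α21 = 575/0.788 = 730 > K1 = 226.
Since the inequalities point opposite ways, species 2 can invade but species 1 cannot.

species 2 excludes species 1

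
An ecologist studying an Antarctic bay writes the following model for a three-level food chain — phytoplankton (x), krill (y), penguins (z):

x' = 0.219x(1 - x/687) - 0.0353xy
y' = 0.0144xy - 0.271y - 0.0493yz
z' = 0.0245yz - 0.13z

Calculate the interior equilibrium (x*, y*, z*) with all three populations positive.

x* ≈ 99.4, y* ≈ 5.31, z* ≈ 23.5

From dz/dt = 0: 0.0245y* = 0.13, so y* = 5.31.
From dx/dt = 0: 0.219(1 - x*/687) = 0.0353·5.31, giving x* = 687·(1 - 0.855) = 99.4.
From dy/dt = 0: 0.0144·99.4 - 0.271 = 0.0493z*, so z* = 1.16/0.0493 = 23.5.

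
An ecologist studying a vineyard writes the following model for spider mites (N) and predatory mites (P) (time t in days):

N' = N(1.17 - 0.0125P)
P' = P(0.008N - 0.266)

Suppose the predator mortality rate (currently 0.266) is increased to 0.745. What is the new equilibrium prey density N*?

N* ≈ 93.1

At the interior fixed point, setting dP/dt = 0 with P > 0 fixes N* = (predator death rate)/(NP coefficient) — independent of the other coefficients.
With the change, N* = 0.745/0.008 = 93.1; it rises from 33.2.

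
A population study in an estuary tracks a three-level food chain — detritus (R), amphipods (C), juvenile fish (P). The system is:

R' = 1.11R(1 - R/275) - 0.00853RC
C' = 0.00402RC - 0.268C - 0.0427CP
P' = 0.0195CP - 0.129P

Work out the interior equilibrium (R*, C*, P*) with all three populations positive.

From dP/dt = 0: 0.0195C* = 0.129, so C* = 6.62.
From dR/dt = 0: 1.11(1 - R*/275) = 0.00853·6.62, giving R* = 275·(1 - 0.0508) = 261.
From dC/dt = 0: 0.00402·261 - 0.268 = 0.0427P*, so P* = 0.781/0.0427 = 18.3.

R* ≈ 261, C* ≈ 6.62, P* ≈ 18.3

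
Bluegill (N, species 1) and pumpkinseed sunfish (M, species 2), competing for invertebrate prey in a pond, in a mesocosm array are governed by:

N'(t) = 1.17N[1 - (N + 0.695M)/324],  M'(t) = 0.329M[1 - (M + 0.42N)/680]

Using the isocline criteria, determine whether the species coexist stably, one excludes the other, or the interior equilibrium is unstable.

Compare the nullcline intercepts: K1/α12 = 324/0.695 = 466 < K2 = 680; K2/α21 = 680/0.42 = 1620 > K1 = 324.
Since the inequalities point opposite ways, species 2 can invade but species 1 cannot.

species 2 excludes species 1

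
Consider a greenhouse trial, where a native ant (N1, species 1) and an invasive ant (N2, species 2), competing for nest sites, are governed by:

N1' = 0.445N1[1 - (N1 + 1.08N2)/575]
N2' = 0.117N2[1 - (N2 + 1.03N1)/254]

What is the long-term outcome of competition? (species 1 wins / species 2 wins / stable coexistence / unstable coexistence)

species 1 excludes species 2

Compare the nullcline intercepts: K1/α12 = 575/1.08 = 532 > K2 = 254; K2/α21 = 254/1.03 = 247 < K1 = 575.
Since the inequalities point opposite ways, species 1 can invade but species 2 cannot.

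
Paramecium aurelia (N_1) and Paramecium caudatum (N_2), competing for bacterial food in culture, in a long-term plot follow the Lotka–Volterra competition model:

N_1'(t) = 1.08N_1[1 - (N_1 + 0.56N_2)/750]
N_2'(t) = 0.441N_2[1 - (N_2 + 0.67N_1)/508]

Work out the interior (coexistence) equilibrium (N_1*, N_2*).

Setting both brackets to zero gives the nullclines N_1 + 0.56N_2 = 750 and 0.67N_1 + N_2 = 508.
Substituting N_2 = 508 - 0.67N_1 into the first: N_1(1 - 0.56·0.67) = 750 - 0.56·508.
So N_1* = 466/0.625 = 745, and then N_2* = 508 - 0.67·745 = 8.8.

N_1* ≈ 745, N_2* ≈ 8.8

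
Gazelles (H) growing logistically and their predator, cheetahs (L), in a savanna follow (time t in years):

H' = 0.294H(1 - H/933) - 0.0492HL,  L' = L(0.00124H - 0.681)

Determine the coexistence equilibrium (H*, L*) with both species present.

From dL/dt = 0 with L > 0: 0.00124H* = 0.681, so H* = 549.
Substitute into dH/dt = 0: 0.294(1 - 549/933) = 0.0492L*.
The bracket is 0.411, giving L* = 0.121/0.0492 = 2.46.

H* ≈ 549, L* ≈ 2.46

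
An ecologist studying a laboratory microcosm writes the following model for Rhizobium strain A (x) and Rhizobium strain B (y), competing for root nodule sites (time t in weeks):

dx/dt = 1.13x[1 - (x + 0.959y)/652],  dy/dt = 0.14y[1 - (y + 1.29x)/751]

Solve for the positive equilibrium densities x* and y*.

x* ≈ 288, y* ≈ 380

Setting both brackets to zero gives the nullclines x + 0.959y = 652 and 1.29x + y = 751.
Substituting y = 751 - 1.29x into the first: x(1 - 0.959·1.29) = 652 - 0.959·751.
So x* = -68.2/-0.237 = 288, and then y* = 751 - 1.29·288 = 380.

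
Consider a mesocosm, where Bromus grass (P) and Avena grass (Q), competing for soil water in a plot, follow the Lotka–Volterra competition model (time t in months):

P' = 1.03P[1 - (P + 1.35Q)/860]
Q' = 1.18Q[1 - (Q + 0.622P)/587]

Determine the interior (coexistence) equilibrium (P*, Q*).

P* ≈ 421, Q* ≈ 325

Setting both brackets to zero gives the nullclines P + 1.35Q = 860 and 0.622P + Q = 587.
Substituting Q = 587 - 0.622P into the first: P(1 - 1.35·0.622) = 860 - 1.35·587.
So P* = 67.5/0.16 = 421, and then Q* = 587 - 0.622·421 = 325.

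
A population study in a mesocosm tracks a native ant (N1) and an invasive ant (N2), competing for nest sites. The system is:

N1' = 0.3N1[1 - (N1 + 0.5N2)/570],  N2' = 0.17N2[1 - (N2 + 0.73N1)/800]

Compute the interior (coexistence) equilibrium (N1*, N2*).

Setting both brackets to zero gives the nullclines N1 + 0.5N2 = 570 and 0.73N1 + N2 = 800.
Substituting N2 = 800 - 0.73N1 into the first: N1(1 - 0.5·0.73) = 570 - 0.5·800.
So N1* = 170/0.635 = 268, and then N2* = 800 - 0.73·268 = 605.

N1* ≈ 268, N2* ≈ 605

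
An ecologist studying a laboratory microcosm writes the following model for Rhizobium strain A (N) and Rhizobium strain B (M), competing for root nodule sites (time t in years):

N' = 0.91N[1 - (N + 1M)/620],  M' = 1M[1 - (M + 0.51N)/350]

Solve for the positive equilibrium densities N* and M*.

Setting both brackets to zero gives the nullclines N + 1M = 620 and 0.51N + M = 350.
Substituting M = 350 - 0.51N into the first: N(1 - 1·0.51) = 620 - 1·350.
So N* = 270/0.49 = 551, and then M* = 350 - 0.51·551 = 69.

N* ≈ 551, M* ≈ 69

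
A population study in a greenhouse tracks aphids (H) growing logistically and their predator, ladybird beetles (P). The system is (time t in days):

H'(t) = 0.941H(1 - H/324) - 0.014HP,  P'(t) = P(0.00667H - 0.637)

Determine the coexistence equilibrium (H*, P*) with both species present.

H* ≈ 95.5, P* ≈ 47.4

From dP/dt = 0 with P > 0: 0.00667H* = 0.637, so H* = 95.5.
Substitute into dH/dt = 0: 0.941(1 - 95.5/324) = 0.014P*.
The bracket is 0.705, giving P* = 0.664/0.014 = 47.4.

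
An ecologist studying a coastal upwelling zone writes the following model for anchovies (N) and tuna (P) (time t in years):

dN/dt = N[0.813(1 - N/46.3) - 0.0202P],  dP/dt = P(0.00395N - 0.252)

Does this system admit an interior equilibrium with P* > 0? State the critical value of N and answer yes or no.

Threshold N = 63.8; K < 63.8, so no, the predator goes extinct.

The predator equation gives dP/dt > 0 only when N > 0.252/0.00395 = 63.8.
Without the predator, N → K = 46.3. Since 46.3 < 63.8, the predator cannot invade.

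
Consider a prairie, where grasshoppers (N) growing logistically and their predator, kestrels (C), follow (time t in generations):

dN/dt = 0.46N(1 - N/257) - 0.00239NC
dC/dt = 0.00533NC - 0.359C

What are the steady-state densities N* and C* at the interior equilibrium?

N* ≈ 67.4, C* ≈ 142

From dC/dt = 0 with C > 0: 0.00533N* = 0.359, so N* = 67.4.
Substitute into dN/dt = 0: 0.46(1 - 67.4/257) = 0.00239C*.
The bracket is 0.738, giving C* = 0.339/0.00239 = 142.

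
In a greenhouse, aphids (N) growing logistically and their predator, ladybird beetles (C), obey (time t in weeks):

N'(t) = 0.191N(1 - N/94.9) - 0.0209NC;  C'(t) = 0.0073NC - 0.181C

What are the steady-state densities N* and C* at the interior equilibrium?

N* ≈ 24.8, C* ≈ 6.75

From dC/dt = 0 with C > 0: 0.0073N* = 0.181, so N* = 24.8.
Substitute into dN/dt = 0: 0.191(1 - 24.8/94.9) = 0.0209C*.
The bracket is 0.739, giving C* = 0.141/0.0209 = 6.75.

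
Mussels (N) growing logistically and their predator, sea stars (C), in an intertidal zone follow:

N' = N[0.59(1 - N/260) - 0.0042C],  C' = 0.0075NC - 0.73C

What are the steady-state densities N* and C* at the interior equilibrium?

From dC/dt = 0 with C > 0: 0.0075N* = 0.73, so N* = 97.3.
Substitute into dN/dt = 0: 0.59(1 - 97.3/260) = 0.0042C*.
The bracket is 0.626, giving C* = 0.369/0.0042 = 87.9.

N* ≈ 97.3, C* ≈ 87.9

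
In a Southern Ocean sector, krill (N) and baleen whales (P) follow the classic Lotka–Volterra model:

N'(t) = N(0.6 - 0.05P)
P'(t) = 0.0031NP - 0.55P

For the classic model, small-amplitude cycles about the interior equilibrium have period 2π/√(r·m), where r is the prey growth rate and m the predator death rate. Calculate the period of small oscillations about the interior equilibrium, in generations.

Here r = 0.6 and m = 0.55, so r·m = 0.33.
ω = √0.33 = 0.574 per generation, hence T = 2π/ω ≈ 10.9 generations.

T ≈ 10.9 generations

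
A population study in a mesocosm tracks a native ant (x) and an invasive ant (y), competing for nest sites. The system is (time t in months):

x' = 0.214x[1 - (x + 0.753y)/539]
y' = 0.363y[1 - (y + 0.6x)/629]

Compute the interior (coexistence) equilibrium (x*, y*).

x* ≈ 119, y* ≈ 557

Setting both brackets to zero gives the nullclines x + 0.753y = 539 and 0.6x + y = 629.
Substituting y = 629 - 0.6x into the first: x(1 - 0.753·0.6) = 539 - 0.753·629.
So x* = 65.4/0.548 = 119, and then y* = 629 - 0.6·119 = 557.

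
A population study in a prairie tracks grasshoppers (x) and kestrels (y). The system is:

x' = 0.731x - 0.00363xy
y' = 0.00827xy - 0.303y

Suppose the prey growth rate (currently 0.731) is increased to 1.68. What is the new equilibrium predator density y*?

y* ≈ 463

At the interior fixed point, setting dx/dt = 0 with x > 0 fixes y* = (prey growth rate)/(xy coefficient) — independent of the other coefficients.
With the change, y* = 1.68/0.00363 = 463; it rises from 201.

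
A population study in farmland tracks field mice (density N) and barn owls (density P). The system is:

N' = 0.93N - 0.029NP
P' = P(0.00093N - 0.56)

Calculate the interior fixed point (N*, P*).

Set dP/dt = 0 with P > 0: 0.00093N - 0.56 = 0, so N* = 0.56/0.00093 = 602.
Set dN/dt = 0 with N > 0: 0.93 - 0.029P = 0, so P* = 0.93/0.029 = 32.1.

N* ≈ 602, P* ≈ 32.1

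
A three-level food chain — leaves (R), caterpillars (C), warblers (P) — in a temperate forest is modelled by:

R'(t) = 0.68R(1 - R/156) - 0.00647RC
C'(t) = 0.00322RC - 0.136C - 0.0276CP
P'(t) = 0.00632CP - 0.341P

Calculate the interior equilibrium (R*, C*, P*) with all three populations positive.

From dP/dt = 0: 0.00632C* = 0.341, so C* = 54.
From dR/dt = 0: 0.68(1 - R*/156) = 0.00647·54, giving R* = 156·(1 - 0.513) = 75.9.
From dC/dt = 0: 0.00322·75.9 - 0.136 = 0.0276P*, so P* = 0.108/0.0276 = 3.93.

R* ≈ 75.9, C* ≈ 54, P* ≈ 3.93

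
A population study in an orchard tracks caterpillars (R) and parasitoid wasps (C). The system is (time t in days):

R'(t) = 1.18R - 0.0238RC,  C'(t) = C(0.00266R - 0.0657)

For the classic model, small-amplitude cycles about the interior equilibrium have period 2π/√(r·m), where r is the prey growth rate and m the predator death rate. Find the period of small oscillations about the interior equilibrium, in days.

Here r = 1.18 and m = 0.0657, so r·m = 0.0775.
ω = √0.0775 = 0.278 per day, hence T = 2π/ω ≈ 22.6 days.

T ≈ 22.6 days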